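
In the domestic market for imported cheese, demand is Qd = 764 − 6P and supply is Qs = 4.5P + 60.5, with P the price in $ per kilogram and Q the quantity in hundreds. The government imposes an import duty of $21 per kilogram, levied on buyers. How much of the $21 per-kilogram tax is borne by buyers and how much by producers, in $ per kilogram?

Buyers bear $9 per kilogram; producers bear $12 per kilogram.

Before the tax: set 764 − 6P = 4.5P + 60.5 → P* = $67, Q* = 362.
With the tax collected from buyers, demand (in seller-price terms) shifts: Qd = 764 − 6(P + 21).
New equilibrium: buyers pay $76, producers receive $55, Q = 308. (Wedge: Pb − Ps = 21.)
Burden on buyers: $9; on producers: $12. (They sum to $21.)
The less price-elastic side of the market bears the larger share of a per-unit tax.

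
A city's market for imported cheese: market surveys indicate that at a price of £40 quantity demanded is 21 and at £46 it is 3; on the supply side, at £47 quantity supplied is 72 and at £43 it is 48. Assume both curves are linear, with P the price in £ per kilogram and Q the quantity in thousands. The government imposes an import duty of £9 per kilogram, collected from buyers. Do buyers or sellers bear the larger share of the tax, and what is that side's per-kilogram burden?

Buyers bear the larger share: £6 per kilogram.

Demand slope: (3 − 21)/(46 − 40) = -3, so Qd = 141 − 3P.
Supply slope: (48 − 72)/(43 − 47) = 6, so Qs = 6P − 210.
Before the tax: set 141 − 3P = 6P − 210 → P* = £39, Q* = 24.
With the tax collected from buyers, demand (in seller-price terms) shifts: Qd = 141 − 3(P + 9).
Solving gives Q = 6 with buyers paying £45 and sellers receiving £36 (the £9 wedge).
Per-kilogram burden: buyers £6, sellers £3.
Buyers take the larger share because demand is less price-elastic here (demand slope 3 vs supply slope 6).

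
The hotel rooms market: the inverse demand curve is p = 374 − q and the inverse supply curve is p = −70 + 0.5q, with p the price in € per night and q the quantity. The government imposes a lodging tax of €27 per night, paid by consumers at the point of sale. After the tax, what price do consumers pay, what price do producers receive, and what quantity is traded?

Consumers pay €96; producers receive €69; quantity = 278.

Inverting to q(p) form: qd = 374 − p; qs = 2p + 140.
Before the tax: set 374 − p = 2p + 140 → p* = €78, q* = 296.
With the tax collected from consumers, demand (in seller-price terms) shifts: qd = 374 − (p + 27).
Solving gives q = 278 with consumers paying €96 and producers receiving €69 (the €27 wedge).
The less price-elastic side of the market bears the larger share of a per-unit tax.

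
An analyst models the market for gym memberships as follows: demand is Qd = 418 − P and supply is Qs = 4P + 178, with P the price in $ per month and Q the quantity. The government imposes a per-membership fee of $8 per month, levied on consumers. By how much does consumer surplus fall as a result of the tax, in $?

Consumer surplus falls by $2347.52.

Before the tax: set 418 − P = 4P + 178 → P* = $48, Q* = 370.
With the tax collected from consumers, demand (in seller-price terms) shifts: Qd = 418 − (P + 8).
Solving gives Q = 363.6 with consumers paying $54.4 and suppliers receiving $46.4 (the $8 wedge).
ΔCS is the trapezoid between Q = 363.6 and Q = 370 of height $6.4: ½ · (370 + 363.6) · 6.4 = $2347.52.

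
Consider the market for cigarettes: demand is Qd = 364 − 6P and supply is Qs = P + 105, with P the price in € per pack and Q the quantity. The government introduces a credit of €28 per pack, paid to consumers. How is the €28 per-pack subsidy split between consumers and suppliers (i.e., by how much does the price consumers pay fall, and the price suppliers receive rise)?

Before the subsidy: set 364 − 6P = P + 105 → P* = €37, Q* = 142.
With a per-unit subsidy paid to consumers, each effectively pays P − 28, so demand becomes Qd = 364 − 6(P − 28).
New equilibrium: consumers pay €33, suppliers receive €61, Q = 166. (Wedge: Pb − Ps = −28.)
Gain to consumers: €4; to suppliers: €24. (They sum to €28.)

Consumers gain €4 per pack; suppliers gain €24 per pack.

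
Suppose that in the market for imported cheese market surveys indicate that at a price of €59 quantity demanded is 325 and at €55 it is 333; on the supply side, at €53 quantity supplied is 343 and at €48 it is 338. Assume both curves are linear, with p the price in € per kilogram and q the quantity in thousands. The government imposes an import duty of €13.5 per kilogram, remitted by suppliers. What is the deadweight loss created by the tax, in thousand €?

Deadweight loss = €60.75 thousand.

Demand slope: (333 − 325)/(55 − 59) = -2, so qd = 443 − 2p.
Supply slope: (338 − 343)/(48 − 53) = 1, so qs = p + 290.
Before the tax: set 443 − 2p = p + 290 → p* = €51, q* = 341.
With the tax collected from suppliers, supply shifts: qs = (p − 13.5) + 290.
New equilibrium: consumers pay €55.5, suppliers receive €42, q = 332. (Wedge: pb − ps = 13.5.)
Quantity falls by |ΔQ| = |341 − 332| = 9.
DWL = ½ · t · |ΔQ| = ½ · 13.5 · 9 = €60.75.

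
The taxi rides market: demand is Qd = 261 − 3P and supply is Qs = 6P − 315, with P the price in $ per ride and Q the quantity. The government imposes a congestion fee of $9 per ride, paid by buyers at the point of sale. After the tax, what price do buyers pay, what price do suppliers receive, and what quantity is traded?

Buyers pay $70; suppliers receive $61; quantity = 51.

Before the tax: set 261 − 3P = 6P − 315 → P* = $64, Q* = 69.
With the tax collected from buyers, demand (in seller-price terms) shifts: Qd = 261 − 3(P + 9).
Solving gives Q = 51 with buyers paying $70 and suppliers receiving $61 (the $9 wedge).
The less price-elastic side of the market bears the larger share of a per-unit tax.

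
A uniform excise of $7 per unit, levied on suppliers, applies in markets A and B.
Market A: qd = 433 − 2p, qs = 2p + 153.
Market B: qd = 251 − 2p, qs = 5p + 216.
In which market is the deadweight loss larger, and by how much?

Market A: pre-tax p* = $70, q* = 293; post-tax q = 286; deadweight loss = $24.5.
Market B: pre-tax p* = $5, q* = 241; post-tax q = 231; deadweight loss = $35.
Difference: $24.5 vs $35 → market B is larger by $10.5.

Market B, by $10.5.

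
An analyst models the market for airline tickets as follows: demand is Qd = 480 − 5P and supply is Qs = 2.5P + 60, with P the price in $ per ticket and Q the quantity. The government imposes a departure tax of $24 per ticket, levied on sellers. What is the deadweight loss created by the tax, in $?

Deadweight loss = $480.

Before the tax: set 480 − 5P = 2.5P + 60 → P* = $56, Q* = 200.
With the tax collected from sellers, supply shifts: Qs = 2.5(P − 24) + 60.
Solving gives Q = 160 with buyers paying $64 and sellers receiving $40 (the $24 wedge).
Quantity falls by |ΔQ| = |200 − 160| = 40.
DWL = ½ · t · |ΔQ| = ½ · 24 · 40 = $480.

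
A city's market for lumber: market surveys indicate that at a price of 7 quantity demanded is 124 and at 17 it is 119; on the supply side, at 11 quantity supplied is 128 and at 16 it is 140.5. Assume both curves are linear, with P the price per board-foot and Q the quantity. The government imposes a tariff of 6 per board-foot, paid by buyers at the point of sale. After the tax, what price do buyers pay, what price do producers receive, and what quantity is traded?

Demand slope: (119 − 124)/(17 − 7) = -0.5, so Qd = 127.5 − 0.5P.
Supply slope: (140.5 − 128)/(16 − 11) = 2.5, so Qs = 2.5P + 100.5.
Before the tax: set 127.5 − 0.5P = 2.5P + 100.5 → P* = 9, Q* = 123.
With the tax collected from buyers, demand (in seller-price terms) shifts: Qd = 127.5 − 0.5(P + 6).
Solving gives Q = 120.5 with buyers paying 14 and producers receiving 8 (the 6 wedge).

Buyers pay 14; producers receive 8; quantity = 120.5.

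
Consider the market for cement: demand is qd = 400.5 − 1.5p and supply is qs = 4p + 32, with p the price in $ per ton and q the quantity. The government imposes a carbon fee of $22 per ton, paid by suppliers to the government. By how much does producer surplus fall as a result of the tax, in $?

Producer surplus falls by $1728.

Before the tax: set 400.5 − 1.5p = 4p + 32 → p* = $67, q* = 300.
With the tax collected from suppliers, supply shifts: qs = 4(p − 22) + 32.
Solving gives q = 276 with consumers paying $83 and suppliers receiving $61 (the $22 wedge).
ΔPS is the trapezoid between Q = 276 and Q = 300 of height $6: ½ · (300 + 276) · 6 = $1728.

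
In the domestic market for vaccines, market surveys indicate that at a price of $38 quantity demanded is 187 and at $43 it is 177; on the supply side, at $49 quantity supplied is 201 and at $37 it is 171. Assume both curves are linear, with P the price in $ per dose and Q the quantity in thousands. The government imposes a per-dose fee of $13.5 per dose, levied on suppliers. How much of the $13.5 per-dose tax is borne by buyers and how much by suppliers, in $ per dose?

Buyers bear $7.5 per dose; suppliers bear $6 per dose.

Demand slope: (177 − 187)/(43 − 38) = -2, so Qd = 263 − 2P.
Supply slope: (171 − 201)/(37 − 49) = 2.5, so Qs = 2.5P + 78.5.
Before the tax: set 263 − 2P = 2.5P + 78.5 → P* = $41, Q* = 181.
With the tax collected from suppliers, supply shifts: Qs = 2.5(P − 13.5) + 78.5.
New equilibrium: buyers pay $48.5, suppliers receive $35, Q = 166. (Wedge: Pb − Ps = 13.5.)
Burden on buyers: $7.5; on suppliers: $6. (They sum to $13.5.)
The less price-elastic side of the market bears the larger share of a per-unit tax.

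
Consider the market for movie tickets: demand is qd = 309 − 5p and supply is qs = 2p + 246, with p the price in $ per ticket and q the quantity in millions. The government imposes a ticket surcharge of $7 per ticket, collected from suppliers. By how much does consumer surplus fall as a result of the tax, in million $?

Consumer surplus falls by $518 million.

Before the tax: set 309 − 5p = 2p + 246 → p* = $9, q* = 264.
With the tax collected from suppliers, supply shifts: qs = 2(p − 7) + 246.
New equilibrium: consumers pay $11, suppliers receive $4, q = 254. (Wedge: pb − ps = 7.)
ΔCS is the trapezoid between Q = 254 and Q = 264 of height $2: ½ · (264 + 254) · 2 = $518.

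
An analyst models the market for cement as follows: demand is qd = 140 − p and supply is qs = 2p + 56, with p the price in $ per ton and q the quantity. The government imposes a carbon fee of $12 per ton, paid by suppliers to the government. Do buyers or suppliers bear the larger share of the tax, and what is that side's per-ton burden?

Before the tax: set 140 − p = 2p + 56 → p* = $28, q* = 112.
With the tax collected from suppliers, supply shifts: qs = 2(p − 12) + 56.
New equilibrium: buyers pay $36, suppliers receive $24, q = 104. (Wedge: pb − ps = 12.)
Per-ton burden: buyers $8, suppliers $4.
Buyers take the larger share because demand is less price-elastic here (demand slope 1 vs supply slope 2).

Buyers bear the larger share: $8 per ton.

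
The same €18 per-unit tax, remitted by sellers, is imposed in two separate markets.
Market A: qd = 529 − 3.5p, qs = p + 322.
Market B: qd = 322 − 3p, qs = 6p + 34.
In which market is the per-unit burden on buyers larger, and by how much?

Market A: pre-tax p* = €46, q* = 368; post-tax q = 354; per-unit burden on buyers = €4.
Market B: pre-tax p* = €32, q* = 226; post-tax q = 190; per-unit burden on buyers = €12.
Difference: €4 vs €12 → market B is larger by €8.

Market B, by €8.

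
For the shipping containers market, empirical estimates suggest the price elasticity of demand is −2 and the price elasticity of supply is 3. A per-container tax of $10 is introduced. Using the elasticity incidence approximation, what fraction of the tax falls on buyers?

Incidence ratio: buyers' share ≈ εs / (εs + |εd|) = 3 / (3 + 2) = 0.6.
Supply is the more elastic side, so buyers bear the larger share.

Buyers' share ≈ 0.6.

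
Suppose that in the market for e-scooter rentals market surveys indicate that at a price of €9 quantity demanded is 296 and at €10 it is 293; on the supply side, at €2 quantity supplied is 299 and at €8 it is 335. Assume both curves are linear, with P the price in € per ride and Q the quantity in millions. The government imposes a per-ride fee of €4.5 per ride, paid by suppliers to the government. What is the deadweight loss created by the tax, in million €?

Deadweight loss = €20.25 million.

Demand slope: (293 − 296)/(10 − 9) = -3, so Qd = 323 − 3P.
Supply slope: (335 − 299)/(8 − 2) = 6, so Qs = 6P + 287.
Without the tax, 323 − 3P = 6P + 287 gives 9P = 36, so P* = €4 and Q* = 311.
With the tax collected from suppliers, supply shifts: Qs = 6(P − 4.5) + 287.
New equilibrium: consumers pay €7, suppliers receive €2.5, Q = 302. (Wedge: Pb − Ps = 4.5.)
Quantity falls by |ΔQ| = |311 − 302| = 9.
DWL = ½ · t · |ΔQ| = ½ · 4.5 · 9 = €20.25.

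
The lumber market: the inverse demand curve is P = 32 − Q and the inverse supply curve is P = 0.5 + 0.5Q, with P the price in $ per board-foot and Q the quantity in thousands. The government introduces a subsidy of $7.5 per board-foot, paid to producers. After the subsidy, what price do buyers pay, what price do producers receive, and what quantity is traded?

Buyers pay $6; producers receive $13.5; quantity = 26.

Rewrite in direct form: Qd = 32 − P and Qs = 2P − 1.
Before the subsidy: set 32 − P = 2P − 1 → P* = $11, Q* = 21.
With a per-unit subsidy paid to producers, each receives P + 7.5 per unit sold, so supply becomes Qs = 2(P + 7.5) − 1.
Solving gives Q = 26 with buyers paying $6 and producers receiving $13.5 (the $7.5 wedge).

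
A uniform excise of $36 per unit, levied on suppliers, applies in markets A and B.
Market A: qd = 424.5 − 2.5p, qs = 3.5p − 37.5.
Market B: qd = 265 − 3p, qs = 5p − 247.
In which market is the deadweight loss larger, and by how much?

Market B, by $270.

Market A: pre-tax p* = $77, q* = 232; post-tax q = 179.5; deadweight loss = $945.
Market B: pre-tax p* = $64, q* = 73; post-tax q = 5.5; deadweight loss = $1215.
Difference: $945 vs $1215 → market B is larger by $270.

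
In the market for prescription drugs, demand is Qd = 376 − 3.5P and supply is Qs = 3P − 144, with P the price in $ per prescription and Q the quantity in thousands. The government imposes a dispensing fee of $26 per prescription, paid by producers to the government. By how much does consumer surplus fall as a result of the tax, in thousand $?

Consumer surplus falls by $900 thousand.

Without the tax, 376 − 3.5P = 3P − 144 gives 6.5P = 520, so P* = $80 and Q* = 96.
With the tax collected from producers, supply shifts: Qs = 3(P − 26) − 144.
New equilibrium: consumers pay $92, producers receive $66, Q = 54. (Wedge: Pb − Ps = 26.)
ΔCS is the trapezoid between Q = 54 and Q = 96 of height $12: ½ · (96 + 54) · 12 = $900.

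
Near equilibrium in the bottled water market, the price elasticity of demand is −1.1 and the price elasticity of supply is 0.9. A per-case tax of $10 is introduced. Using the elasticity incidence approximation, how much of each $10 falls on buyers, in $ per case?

Buyers bear ≈ $4.5 per case.

Incidence ratio: buyers' share ≈ εs / (εs + |εd|) = 0.9 / (0.9 + 1.1) = 0.45.
So buyers bear ≈ 0.45 × $10 = $4.5; suppliers bear $5.5.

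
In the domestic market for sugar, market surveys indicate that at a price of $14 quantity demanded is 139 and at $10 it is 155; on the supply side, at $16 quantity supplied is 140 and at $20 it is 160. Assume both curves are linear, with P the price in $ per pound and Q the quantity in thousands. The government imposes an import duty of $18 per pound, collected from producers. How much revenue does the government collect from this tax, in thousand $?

Tax revenue = $1710 thousand.

Demand slope: (155 − 139)/(10 − 14) = -4, so Qd = 195 − 4P.
Supply slope: (160 − 140)/(20 − 16) = 5, so Qs = 5P + 60.
Without the tax, 195 − 4P = 5P + 60 gives 9P = 135, so P* = $15 and Q* = 135.
With the tax collected from producers, supply shifts: Qs = 5(P − 18) + 60.
New equilibrium: consumers pay $25, producers receive $7, Q = 95. (Wedge: Pb − Ps = 18.)
Revenue = t · Q = 18 · 95 = $1710.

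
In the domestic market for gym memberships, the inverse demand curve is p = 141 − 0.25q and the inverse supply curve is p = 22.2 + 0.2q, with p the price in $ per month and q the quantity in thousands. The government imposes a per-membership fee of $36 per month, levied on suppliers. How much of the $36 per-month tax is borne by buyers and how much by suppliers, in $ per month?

Rewrite in direct form: qd = 564 − 4p and qs = 5p − 111.
Without the tax, 564 − 4p = 5p − 111 gives 9p = 675, so p* = $75 and q* = 264.
With the tax collected from suppliers, supply shifts: qs = 5(p − 36) − 111.
Solving gives q = 184 with buyers paying $95 and suppliers receiving $59 (the $36 wedge).
Burden on buyers: $20; on suppliers: $16. (They sum to $36.)
The less price-elastic side of the market bears the larger share of a per-unit tax.

Buyers bear $20 per month; suppliers bear $16 per month.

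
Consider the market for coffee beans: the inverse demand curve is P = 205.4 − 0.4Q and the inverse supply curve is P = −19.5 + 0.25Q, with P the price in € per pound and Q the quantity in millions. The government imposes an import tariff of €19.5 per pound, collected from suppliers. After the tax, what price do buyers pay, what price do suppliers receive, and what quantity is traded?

Inverting to Q(P) form: Qd = 513.5 − 2.5P; Qs = 4P + 78.
Before the tax: set 513.5 − 2.5P = 4P + 78 → P* = €67, Q* = 346.
With the tax collected from suppliers, supply shifts: Qs = 4(P − 19.5) + 78.
Solving gives Q = 316 with buyers paying €79 and suppliers receiving €59.5 (the €19.5 wedge).
The less price-elastic side of the market bears the larger share of a per-unit tax.

Buyers pay €79; suppliers receive €59.5; quantity = 316.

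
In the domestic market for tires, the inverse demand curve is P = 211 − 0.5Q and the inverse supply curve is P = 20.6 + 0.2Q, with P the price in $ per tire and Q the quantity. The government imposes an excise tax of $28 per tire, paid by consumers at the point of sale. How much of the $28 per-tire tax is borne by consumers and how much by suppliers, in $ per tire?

Consumers bear $20 per tire; suppliers bear $8 per tire.

Rewrite in direct form: Qd = 422 − 2P and Qs = 5P − 103.
Without the tax, 422 − 2P = 5P − 103 gives 7P = 525, so P* = $75 and Q* = 272.
With the tax collected from consumers, demand (in seller-price terms) shifts: Qd = 422 − 2(P + 28).
Solving gives Q = 232 with consumers paying $95 and suppliers receiving $67 (the $28 wedge).
Burden on consumers: $20; on suppliers: $8. (They sum to $28.)
The less price-elastic side of the market bears the larger share of a per-unit tax.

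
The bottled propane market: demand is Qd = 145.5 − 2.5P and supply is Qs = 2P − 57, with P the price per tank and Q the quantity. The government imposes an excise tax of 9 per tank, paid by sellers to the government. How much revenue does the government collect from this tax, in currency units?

Tax revenue = 207.

Before the tax: set 145.5 − 2.5P = 2P − 57 → P* = 45, Q* = 33.
With the tax collected from sellers, supply shifts: Qs = 2(P − 9) − 57.
Solving gives Q = 23 with buyers paying 49 and sellers receiving 40 (the 9 wedge).
Revenue = t · Q = 9 · 23 = 207.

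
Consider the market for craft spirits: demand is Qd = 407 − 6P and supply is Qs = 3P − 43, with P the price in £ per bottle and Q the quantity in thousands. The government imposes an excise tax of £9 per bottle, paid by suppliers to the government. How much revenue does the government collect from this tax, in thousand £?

Tax revenue = £801 thousand.

Before the tax: set 407 − 6P = 3P − 43 → P* = £50, Q* = 107.
With the tax collected from suppliers, supply shifts: Qs = 3(P − 9) − 43.
Solving gives Q = 89 with consumers paying £53 and suppliers receiving £44 (the £9 wedge).
Revenue = t · Q = 9 · 89 = £801.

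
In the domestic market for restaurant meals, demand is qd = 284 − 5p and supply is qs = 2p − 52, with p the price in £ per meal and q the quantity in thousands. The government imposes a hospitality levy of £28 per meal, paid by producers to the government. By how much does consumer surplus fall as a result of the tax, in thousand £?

Before the tax: set 284 − 5p = 2p − 52 → p* = £48, q* = 44.
With the tax collected from producers, supply shifts: qs = 2(p − 28) − 52.
New equilibrium: consumers pay £56, producers receive £28, q = 4. (Wedge: pb − ps = 28.)
ΔCS is the trapezoid between Q = 4 and Q = 44 of height £8: ½ · (44 + 4) · 8 = £192.

Consumer surplus falls by £192 thousand.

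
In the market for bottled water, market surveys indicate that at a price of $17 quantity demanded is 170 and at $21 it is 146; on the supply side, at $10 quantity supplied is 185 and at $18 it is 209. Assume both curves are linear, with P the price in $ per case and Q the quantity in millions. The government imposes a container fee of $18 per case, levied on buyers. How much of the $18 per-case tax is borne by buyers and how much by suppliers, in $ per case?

Demand slope: (146 − 170)/(21 − 17) = -6, so Qd = 272 − 6P.
Supply slope: (209 − 185)/(18 − 10) = 3, so Qs = 3P + 155.
Before the tax: set 272 − 6P = 3P + 155 → P* = $13, Q* = 194.
With the tax collected from buyers, demand (in seller-price terms) shifts: Qd = 272 − 6(P + 18).
Solving gives Q = 158 with buyers paying $19 and suppliers receiving $1 (the $18 wedge).
Burden on buyers: $6; on suppliers: $12. (They sum to $18.)

Buyers bear $6 per case; suppliers bear $12 per case.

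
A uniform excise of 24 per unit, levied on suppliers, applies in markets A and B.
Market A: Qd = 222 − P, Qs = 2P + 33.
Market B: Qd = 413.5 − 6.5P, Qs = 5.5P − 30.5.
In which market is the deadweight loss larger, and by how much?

Market A: pre-tax P* = 63, Q* = 159; post-tax Q = 143; deadweight loss = 192.
Market B: pre-tax P* = 37, Q* = 173; post-tax Q = 101.5; deadweight loss = 858.
Difference: 192 vs 858 → market B is larger by 666.

Market B, by 666.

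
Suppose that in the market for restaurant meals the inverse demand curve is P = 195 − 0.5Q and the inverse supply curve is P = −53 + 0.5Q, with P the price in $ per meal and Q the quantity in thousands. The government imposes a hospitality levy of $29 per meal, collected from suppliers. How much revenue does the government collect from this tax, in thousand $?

Rewrite in direct form: Qd = 390 − 2P and Qs = 2P + 106.
Without the tax, 390 − 2P = 2P + 106 gives 4P = 284, so P* = $71 and Q* = 248.
With the tax collected from suppliers, supply shifts: Qs = 2(P − 29) + 106.
New equilibrium: consumers pay $85.5, suppliers receive $56.5, Q = 219. (Wedge: Pb − Ps = 29.)
Revenue = t · Q = 29 · 219 = $6351.

Tax revenue = $6351 thousand.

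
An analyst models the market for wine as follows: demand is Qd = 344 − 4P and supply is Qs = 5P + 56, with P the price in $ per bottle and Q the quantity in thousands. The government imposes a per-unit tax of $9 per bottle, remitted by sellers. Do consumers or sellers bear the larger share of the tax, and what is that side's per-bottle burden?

Without the tax, 344 − 4P = 5P + 56 gives 9P = 288, so P* = $32 and Q* = 216.
With the tax collected from sellers, supply shifts: Qs = 5(P − 9) + 56.
New equilibrium: consumers pay $37, sellers receive $28, Q = 196. (Wedge: Pb − Ps = 9.)
Per-bottle burden: consumers $5, sellers $4.
Consumers take the larger share because demand is less price-elastic here (demand slope 4 vs supply slope 5).

Consumers bear the larger share: $5 per bottle.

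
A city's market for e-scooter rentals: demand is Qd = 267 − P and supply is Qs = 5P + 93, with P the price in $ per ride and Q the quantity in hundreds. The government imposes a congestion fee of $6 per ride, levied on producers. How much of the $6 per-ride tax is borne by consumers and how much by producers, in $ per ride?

Without the tax, 267 − P = 5P + 93 gives 6P = 174, so P* = $29 and Q* = 238.
With the tax collected from producers, supply shifts: Qs = 5(P − 6) + 93.
New equilibrium: consumers pay $34, producers receive $28, Q = 233. (Wedge: Pb − Ps = 6.)
Burden on consumers: $5; on producers: $1. (They sum to $6.)
The less price-elastic side of the market bears the larger share of a per-unit tax.

Consumers bear $5 per ride; producers bear $1 per ride.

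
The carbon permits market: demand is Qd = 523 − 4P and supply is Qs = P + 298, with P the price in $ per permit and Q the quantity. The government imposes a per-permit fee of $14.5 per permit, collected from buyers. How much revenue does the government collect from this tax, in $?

Before the tax: set 523 − 4P = P + 298 → P* = $45, Q* = 343.
With the tax collected from buyers, demand (in seller-price terms) shifts: Qd = 523 − 4(P + 14.5).
New equilibrium: buyers pay $47.9, sellers receive $33.4, Q = 331.4. (Wedge: Pb − Ps = 14.5.)
Revenue = t · Q = 14.5 · 331.4 = $4805.3.

Tax revenue = $4805.3.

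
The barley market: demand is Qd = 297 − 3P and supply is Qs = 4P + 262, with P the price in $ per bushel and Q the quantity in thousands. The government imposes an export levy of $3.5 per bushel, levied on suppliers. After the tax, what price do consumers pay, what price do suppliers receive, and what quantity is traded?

Before the tax: set 297 − 3P = 4P + 262 → P* = $5, Q* = 282.
With the tax collected from suppliers, supply shifts: Qs = 4(P − 3.5) + 262.
New equilibrium: consumers pay $7, suppliers receive $3.5, Q = 276. (Wedge: Pb − Ps = 3.5.)
The less price-elastic side of the market bears the larger share of a per-unit tax.

Consumers pay $7; suppliers receive $3.5; quantity = 276.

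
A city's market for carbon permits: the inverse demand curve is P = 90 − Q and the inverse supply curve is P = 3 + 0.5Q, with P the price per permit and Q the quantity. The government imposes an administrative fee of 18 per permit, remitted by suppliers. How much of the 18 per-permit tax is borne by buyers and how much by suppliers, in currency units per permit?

Inverting to Q(P) form: Qd = 90 − P; Qs = 2P − 6.
Without the tax, 90 − P = 2P − 6 gives 3P = 96, so P* = 32 and Q* = 58.
With the tax collected from suppliers, supply shifts: Qs = 2(P − 18) − 6.
Solving gives Q = 46 with buyers paying 44 and suppliers receiving 26 (the 18 wedge).
Burden on buyers: 12; on suppliers: 6. (They sum to 18.)
The less price-elastic side of the market bears the larger share of a per-unit tax.

Buyers bear 12 per permit; suppliers bear 6 per permit.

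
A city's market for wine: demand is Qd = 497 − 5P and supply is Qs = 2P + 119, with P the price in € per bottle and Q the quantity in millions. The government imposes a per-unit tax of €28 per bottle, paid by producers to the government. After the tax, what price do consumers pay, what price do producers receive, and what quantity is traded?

Without the tax, 497 − 5P = 2P + 119 gives 7P = 378, so P* = €54 and Q* = 227.
With the tax collected from producers, supply shifts: Qs = 2(P − 28) + 119.
New equilibrium: consumers pay €62, producers receive €34, Q = 187. (Wedge: Pb − Ps = 28.)
The less price-elastic side of the market bears the larger share of a per-unit tax.

Consumers pay €62; producers receive €34; quantity = 187.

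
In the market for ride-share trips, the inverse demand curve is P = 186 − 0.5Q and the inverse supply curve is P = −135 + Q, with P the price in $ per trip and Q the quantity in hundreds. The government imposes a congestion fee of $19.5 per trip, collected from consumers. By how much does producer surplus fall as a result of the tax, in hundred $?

Inverting to Q(P) form: Qd = 372 − 2P; Qs = P + 135.
Before the tax: set 372 − 2P = P + 135 → P* = $79, Q* = 214.
With the tax collected from consumers, demand (in seller-price terms) shifts: Qd = 372 − 2(P + 19.5).
New equilibrium: consumers pay $85.5, producers receive $66, Q = 201. (Wedge: Pb − Ps = 19.5.)
ΔPS is the trapezoid between Q = 201 and Q = 214 of height $13: ½ · (214 + 201) · 13 = $2697.5.

Producer surplus falls by $2697.5 hundred.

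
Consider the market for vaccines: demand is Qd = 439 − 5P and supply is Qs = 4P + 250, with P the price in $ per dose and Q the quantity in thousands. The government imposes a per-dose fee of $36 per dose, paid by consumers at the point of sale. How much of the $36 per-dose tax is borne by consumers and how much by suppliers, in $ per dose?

Without the tax, 439 − 5P = 4P + 250 gives 9P = 189, so P* = $21 and Q* = 334.
With the tax collected from consumers, demand (in seller-price terms) shifts: Qd = 439 − 5(P + 36).
New equilibrium: consumers pay $37, suppliers receive $1, Q = 254. (Wedge: Pb − Ps = 36.)
Burden on consumers: $16; on suppliers: $20. (They sum to $36.)

Consumers bear $16 per dose; suppliers bear $20 per dose.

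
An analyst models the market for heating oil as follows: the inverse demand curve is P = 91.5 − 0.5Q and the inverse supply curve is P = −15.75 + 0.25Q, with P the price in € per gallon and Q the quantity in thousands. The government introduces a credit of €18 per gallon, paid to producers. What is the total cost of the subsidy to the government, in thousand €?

Government outlay = €3006 thousand.

Rewrite in direct form: Qd = 183 − 2P and Qs = 4P + 63.
Before the subsidy: set 183 − 2P = 4P + 63 → P* = €20, Q* = 143.
With a per-unit subsidy paid to producers, each receives P + 18 per unit sold, so supply becomes Qs = 4(P + 18) + 63.
Solving gives Q = 167 with buyers paying €8 and producers receiving €26 (the €18 wedge).
Outlay = t · Q = 18 · 167 = €3006.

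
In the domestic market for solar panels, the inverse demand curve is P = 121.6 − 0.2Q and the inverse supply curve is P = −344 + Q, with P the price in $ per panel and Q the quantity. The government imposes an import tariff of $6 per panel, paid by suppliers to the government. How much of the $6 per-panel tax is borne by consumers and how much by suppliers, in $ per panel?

Consumers bear $1 per panel; suppliers bear $5 per panel.

Inverting to Q(P) form: Qd = 608 − 5P; Qs = P + 344.
Before the tax: set 608 − 5P = P + 344 → P* = $44, Q* = 388.
With the tax collected from suppliers, supply shifts: Qs = (P − 6) + 344.
Solving gives Q = 383 with consumers paying $45 and suppliers receiving $39 (the $6 wedge).
Burden on consumers: $1; on suppliers: $5. (They sum to $6.)
The less price-elastic side of the market bears the larger share of a per-unit tax.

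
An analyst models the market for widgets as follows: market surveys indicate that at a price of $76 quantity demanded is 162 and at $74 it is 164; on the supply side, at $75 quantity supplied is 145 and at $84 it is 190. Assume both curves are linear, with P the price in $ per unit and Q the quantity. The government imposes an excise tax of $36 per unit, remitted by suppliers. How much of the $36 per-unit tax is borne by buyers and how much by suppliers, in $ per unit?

Demand slope: (164 − 162)/(74 − 76) = -1, so Qd = 238 − P.
Supply slope: (190 − 145)/(84 − 75) = 5, so Qs = 5P − 230.
Without the tax, 238 − P = 5P − 230 gives 6P = 468, so P* = $78 and Q* = 160.
With the tax collected from suppliers, supply shifts: Qs = 5(P − 36) − 230.
New equilibrium: buyers pay $108, suppliers receive $72, Q = 130. (Wedge: Pb − Ps = 36.)
Burden on buyers: $30; on suppliers: $6. (They sum to $36.)
The less price-elastic side of the market bears the larger share of a per-unit tax.

Buyers bear $30 per unit; suppliers bear $6 per unit.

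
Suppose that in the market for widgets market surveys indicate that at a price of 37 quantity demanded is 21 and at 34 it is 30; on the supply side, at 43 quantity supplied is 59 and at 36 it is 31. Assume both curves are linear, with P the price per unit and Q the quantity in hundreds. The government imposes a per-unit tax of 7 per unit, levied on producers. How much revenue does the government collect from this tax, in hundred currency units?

Tax revenue = 105 hundred.

Demand slope: (30 − 21)/(34 − 37) = -3, so Qd = 132 − 3P.
Supply slope: (31 − 59)/(36 − 43) = 4, so Qs = 4P − 113.
Before the tax: set 132 − 3P = 4P − 113 → P* = 35, Q* = 27.
With the tax collected from producers, supply shifts: Qs = 4(P − 7) − 113.
New equilibrium: buyers pay 39, producers receive 32, Q = 15. (Wedge: Pb − Ps = 7.)
Revenue = t · Q = 7 · 15 = 105.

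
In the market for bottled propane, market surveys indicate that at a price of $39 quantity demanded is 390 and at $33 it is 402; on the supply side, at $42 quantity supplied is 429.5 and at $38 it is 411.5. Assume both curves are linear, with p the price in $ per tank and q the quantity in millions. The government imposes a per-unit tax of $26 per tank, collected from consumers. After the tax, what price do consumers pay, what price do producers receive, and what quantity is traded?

Demand slope: (402 − 390)/(33 − 39) = -2, so qd = 468 − 2p.
Supply slope: (411.5 − 429.5)/(38 − 42) = 4.5, so qs = 4.5p + 240.5.
Before the tax: set 468 − 2p = 4.5p + 240.5 → p* = $35, q* = 398.
With the tax collected from consumers, demand (in seller-price terms) shifts: qd = 468 − 2(p + 26).
Solving gives q = 362 with consumers paying $53 and producers receiving $27 (the $26 wedge).
The less price-elastic side of the market bears the larger share of a per-unit tax.

Consumers pay $53; producers receive $27; quantity = 362.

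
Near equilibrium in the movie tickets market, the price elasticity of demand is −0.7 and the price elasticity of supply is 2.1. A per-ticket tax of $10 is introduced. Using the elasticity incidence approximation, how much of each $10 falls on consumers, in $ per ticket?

Consumers bear ≈ $7.5 per ticket.

Incidence ratio: consumers' share ≈ εs / (εs + |εd|) = 2.1 / (2.1 + 0.7) = 0.75.
So consumers bear ≈ 0.75 × $10 = $7.5; producers bear $2.5.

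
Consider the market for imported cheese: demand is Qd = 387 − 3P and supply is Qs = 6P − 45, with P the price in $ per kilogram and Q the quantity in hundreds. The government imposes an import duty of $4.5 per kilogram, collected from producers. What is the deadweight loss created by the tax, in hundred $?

Deadweight loss = $20.25 hundred.

Before the tax: set 387 − 3P = 6P − 45 → P* = $48, Q* = 243.
With the tax collected from producers, supply shifts: Qs = 6(P − 4.5) − 45.
New equilibrium: consumers pay $51, producers receive $46.5, Q = 234. (Wedge: Pb − Ps = 4.5.)
Quantity falls by |ΔQ| = |243 − 234| = 9.
DWL = ½ · t · |ΔQ| = ½ · 4.5 · 9 = $20.25.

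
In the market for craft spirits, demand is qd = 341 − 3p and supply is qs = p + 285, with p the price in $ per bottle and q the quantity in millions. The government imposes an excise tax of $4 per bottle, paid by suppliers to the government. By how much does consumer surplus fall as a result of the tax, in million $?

Consumer surplus falls by $297.5 million.

Before the tax: set 341 − 3p = p + 285 → p* = $14, q* = 299.
With the tax collected from suppliers, supply shifts: qs = (p − 4) + 285.
Solving gives q = 296 with buyers paying $15 and suppliers receiving $11 (the $4 wedge).
ΔCS is the trapezoid between Q = 296 and Q = 299 of height $1: ½ · (299 + 296) · 1 = $297.5.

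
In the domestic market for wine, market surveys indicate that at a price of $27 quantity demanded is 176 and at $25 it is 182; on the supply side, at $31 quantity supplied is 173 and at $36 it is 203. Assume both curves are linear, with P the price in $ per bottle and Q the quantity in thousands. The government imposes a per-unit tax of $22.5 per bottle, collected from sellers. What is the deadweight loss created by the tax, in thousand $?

Demand slope: (182 − 176)/(25 − 27) = -3, so Qd = 257 − 3P.
Supply slope: (203 − 173)/(36 − 31) = 6, so Qs = 6P − 13.
Without the tax, 257 − 3P = 6P − 13 gives 9P = 270, so P* = $30 and Q* = 167.
With the tax collected from sellers, supply shifts: Qs = 6(P − 22.5) − 13.
Solving gives Q = 122 with buyers paying $45 and sellers receiving $22.5 (the $22.5 wedge).
Quantity falls by |ΔQ| = |167 − 122| = 45.
DWL = ½ · t · |ΔQ| = ½ · 22.5 · 45 = $506.25.

Deadweight loss = $506.25 thousand.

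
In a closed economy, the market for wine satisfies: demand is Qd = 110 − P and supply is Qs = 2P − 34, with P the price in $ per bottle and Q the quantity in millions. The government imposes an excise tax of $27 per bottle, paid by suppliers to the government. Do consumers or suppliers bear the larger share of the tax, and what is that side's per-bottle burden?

Before the tax: set 110 − P = 2P − 34 → P* = $48, Q* = 62.
With the tax collected from suppliers, supply shifts: Qs = 2(P − 27) − 34.
Solving gives Q = 44 with consumers paying $66 and suppliers receiving $39 (the $27 wedge).
Per-bottle burden: consumers $18, suppliers $9.
Consumers take the larger share because demand is less price-elastic here (demand slope 1 vs supply slope 2).
The less price-elastic side of the market bears the larger share of a per-unit tax.

Consumers bear the larger share: $18 per bottle.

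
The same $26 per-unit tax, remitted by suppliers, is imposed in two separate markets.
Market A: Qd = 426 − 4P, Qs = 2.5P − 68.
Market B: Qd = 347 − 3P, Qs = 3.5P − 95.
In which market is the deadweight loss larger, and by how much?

Market A: pre-tax P* = $76, Q* = 122; post-tax Q = 82; deadweight loss = $520.
Market B: pre-tax P* = $68, Q* = 143; post-tax Q = 101; deadweight loss = $546.
Difference: $520 vs $546 → market B is larger by $26.

Market B, by $26.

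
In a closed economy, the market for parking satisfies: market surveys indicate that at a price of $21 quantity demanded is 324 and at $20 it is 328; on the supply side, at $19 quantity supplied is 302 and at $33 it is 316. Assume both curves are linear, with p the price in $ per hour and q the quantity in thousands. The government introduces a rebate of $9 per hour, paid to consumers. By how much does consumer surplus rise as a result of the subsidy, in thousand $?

Consumer surplus rises by $560.88 thousand.

Demand slope: (328 − 324)/(20 − 21) = -4, so qd = 408 − 4p.
Supply slope: (316 − 302)/(33 − 19) = 1, so qs = p + 283.
Before the subsidy: set 408 − 4p = p + 283 → p* = $25, q* = 308.
With a per-unit subsidy paid to consumers, each effectively pays p − 9, so demand becomes qd = 408 − 4(p − 9).
New equilibrium: consumers pay $23.2, producers receive $32.2, q = 315.2. (Wedge: pb − ps = −9.)
ΔCS is the trapezoid between Q = 315.2 and Q = 308 of height $1.8: ½ · (308 + 315.2) · 1.8 = $560.88.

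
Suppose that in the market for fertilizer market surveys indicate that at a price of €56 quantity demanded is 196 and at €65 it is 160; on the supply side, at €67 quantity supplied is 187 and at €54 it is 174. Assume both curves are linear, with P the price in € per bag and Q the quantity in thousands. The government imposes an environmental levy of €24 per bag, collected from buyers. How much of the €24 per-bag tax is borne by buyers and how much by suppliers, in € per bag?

Buyers bear €4.8 per bag; suppliers bear €19.2 per bag.

Demand slope: (160 − 196)/(65 − 56) = -4, so Qd = 420 − 4P.
Supply slope: (174 − 187)/(54 − 67) = 1, so Qs = P + 120.
Without the tax, 420 − 4P = P + 120 gives 5P = 300, so P* = €60 and Q* = 180.
With the tax collected from buyers, demand (in seller-price terms) shifts: Qd = 420 − 4(P + 24).
Solving gives Q = 160.8 with buyers paying €64.8 and suppliers receiving €40.8 (the €24 wedge).
Burden on buyers: €4.8; on suppliers: €19.2. (They sum to €24.)
The less price-elastic side of the market bears the larger share of a per-unit tax.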